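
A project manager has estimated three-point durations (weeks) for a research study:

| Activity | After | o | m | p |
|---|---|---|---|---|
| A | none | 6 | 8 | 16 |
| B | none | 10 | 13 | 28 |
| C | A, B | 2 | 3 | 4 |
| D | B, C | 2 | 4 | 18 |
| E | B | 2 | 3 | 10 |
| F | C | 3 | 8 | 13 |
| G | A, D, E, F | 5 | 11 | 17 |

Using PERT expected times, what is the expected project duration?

te_A = (6 + 4·8 + 16)/6 = 54/6 = 9
te_B = (10 + 4·13 + 28)/6 = 90/6 = 15
te_C = (2 + 4·3 + 4)/6 = 18/6 = 3
te_D = (2 + 4·4 + 18)/6 = 36/6 = 6
te_E = (2 + 4·3 + 10)/6 = 24/6 = 4
te_F = (3 + 4·8 + 13)/6 = 48/6 = 8
te_G = (5 + 4·11 + 17)/6 = 66/6 = 11

Forward pass:
ES_A = 0; EF_A = 9
ES_B = 0; EF_B = 15
ES_C = max(EF_A=9, EF_B=15) = 15; EF_C = 15+3 = 18
ES_D = max(EF_B=15, EF_C=18) = 18; EF_D = 18+6 = 24
ES_E = 15; EF_E = 15+4 = 19
ES_F = 18; EF_F = 18+8 = 26
ES_G = max(EF_A=9, EF_D=24, EF_E=19, EF_F=26) = 26; EF_G = 26+11 = 37
Expected project duration μ = 37 weeks. Critical path: B → C → F → G.

37 weeks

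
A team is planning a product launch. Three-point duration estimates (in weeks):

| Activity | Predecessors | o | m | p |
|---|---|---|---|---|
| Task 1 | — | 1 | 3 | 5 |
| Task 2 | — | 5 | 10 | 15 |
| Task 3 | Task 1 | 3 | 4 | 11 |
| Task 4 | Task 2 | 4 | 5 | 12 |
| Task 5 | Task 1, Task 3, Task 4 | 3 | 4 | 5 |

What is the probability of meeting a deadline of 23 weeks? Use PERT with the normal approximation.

te_Task 1 = (1 + 4·3 + 5)/6 = 18/6 = 3; σ²_Task 1 = ((5−1)/6)² = 0.444
te_Task 2 = (5 + 4·10 + 15)/6 = 60/6 = 10; σ²_Task 2 = ((15−5)/6)² = 2.778
te_Task 3 = (3 + 4·4 + 11)/6 = 30/6 = 5; σ²_Task 3 = ((11−3)/6)² = 1.778
te_Task 4 = (4 + 4·5 + 12)/6 = 36/6 = 6; σ²_Task 4 = ((12−4)/6)² = 1.778
te_Task 5 = (3 + 4·4 + 5)/6 = 24/6 = 4; σ²_Task 5 = ((5−3)/6)² = 0.111

Forward pass:
ES_Task 1 = 0; EF_Task 1 = 3
ES_Task 2 = 0; EF_Task 2 = 10
ES_Task 3 = 3; EF_Task 3 = 3+5 = 8
ES_Task 4 = 10; EF_Task 4 = 10+6 = 16
ES_Task 5 = max(EF_Task 1=3, EF_Task 3=8, EF_Task 4=16) = 16; EF_Task 5 = 16+4 = 20
Expected project duration μ = 20 weeks. Critical path: Task 2 → Task 4 → Task 5.

Variance along critical path = 2.778 + 1.778 + 0.111 = 4.667; σ = √4.667 = 2.160 weeks.
Z = (23 − 20) / 2.160 = 1.389
P(T ≤ 23) = Φ(1.389) ≈ 0.918

0.918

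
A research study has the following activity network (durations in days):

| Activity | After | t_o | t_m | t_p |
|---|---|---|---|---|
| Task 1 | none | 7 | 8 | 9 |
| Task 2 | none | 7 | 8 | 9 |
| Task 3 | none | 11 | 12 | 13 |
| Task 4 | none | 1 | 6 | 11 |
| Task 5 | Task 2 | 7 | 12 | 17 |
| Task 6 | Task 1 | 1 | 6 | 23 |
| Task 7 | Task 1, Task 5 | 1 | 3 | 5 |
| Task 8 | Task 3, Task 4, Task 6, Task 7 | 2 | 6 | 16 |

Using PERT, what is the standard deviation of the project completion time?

te_Task 1 = (7 + 4·8 + 9)/6 = 48/6 = 8; σ²_Task 1 = ((9−7)/6)² = 0.111
te_Task 2 = (7 + 4·8 + 9)/6 = 48/6 = 8; σ²_Task 2 = ((9−7)/6)² = 0.111
te_Task 3 = (11 + 4·12 + 13)/6 = 72/6 = 12; σ²_Task 3 = ((13−11)/6)² = 0.111
te_Task 4 = (1 + 4·6 + 11)/6 = 36/6 = 6; σ²_Task 4 = ((11−1)/6)² = 2.778
te_Task 5 = (7 + 4·12 + 17)/6 = 72/6 = 12; σ²_Task 5 = ((17−7)/6)² = 2.778
te_Task 6 = (1 + 4·6 + 23)/6 = 48/6 = 8; σ²_Task 6 = ((23−1)/6)² = 13.444
te_Task 7 = (1 + 4·3 + 5)/6 = 18/6 = 3; σ²_Task 7 = ((5−1)/6)² = 0.444
te_Task 8 = (2 + 4·6 + 16)/6 = 42/6 = 7; σ²_Task 8 = ((16−2)/6)² = 5.444

Forward pass:
ES_Task 1 = 0; EF_Task 1 = 8
ES_Task 2 = 0; EF_Task 2 = 8
ES_Task 3 = 0; EF_Task 3 = 12
ES_Task 4 = 0; EF_Task 4 = 6
ES_Task 5 = 8; EF_Task 5 = 8+12 = 20
ES_Task 6 = 8; EF_Task 6 = 8+8 = 16
ES_Task 7 = max(EF_Task 1=8, EF_Task 5=20) = 20; EF_Task 7 = 20+3 = 23
ES_Task 8 = max(EF_Task 3=12, EF_Task 4=6, EF_Task 6=16, EF_Task 7=23) = 23; EF_Task 8 = 23+7 = 30
Expected project duration μ = 30 days. Critical path: Task 2 → Task 5 → Task 7 → Task 8.

Variance along critical path = 0.111 + 2.778 + 0.444 + 5.444 = 8.778
σ = √8.778 = 2.963 days

2.96 days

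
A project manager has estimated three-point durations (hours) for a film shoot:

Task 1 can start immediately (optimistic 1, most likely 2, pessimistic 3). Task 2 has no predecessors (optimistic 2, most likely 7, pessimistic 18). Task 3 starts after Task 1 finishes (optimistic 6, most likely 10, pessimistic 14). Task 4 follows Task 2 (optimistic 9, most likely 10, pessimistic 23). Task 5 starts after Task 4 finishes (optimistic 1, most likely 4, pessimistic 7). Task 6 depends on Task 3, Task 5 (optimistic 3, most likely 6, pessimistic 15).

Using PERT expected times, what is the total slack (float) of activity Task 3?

12 hours

te_Task 1 = (1 + 4·2 + 3)/6 = 12/6 = 2
te_Task 2 = (2 + 4·7 + 18)/6 = 48/6 = 8
te_Task 3 = (6 + 4·10 + 14)/6 = 60/6 = 10
te_Task 4 = (9 + 4·10 + 23)/6 = 72/6 = 12
te_Task 5 = (1 + 4·4 + 7)/6 = 24/6 = 4
te_Task 6 = (3 + 4·6 + 15)/6 = 42/6 = 7

Forward pass:
ES_Task 1 = 0; EF_Task 1 = 2
ES_Task 2 = 0; EF_Task 2 = 8
ES_Task 3 = 2; EF_Task 3 = 2+10 = 12
ES_Task 4 = 8; EF_Task 4 = 8+12 = 20
ES_Task 5 = 20; EF_Task 5 = 20+4 = 24
ES_Task 6 = max(EF_Task 3=12, EF_Task 5=24) = 24; EF_Task 6 = 24+7 = 31
Expected project duration μ = 31 hours. Critical path: Task 2 → Task 4 → Task 5 → Task 6.

Backward pass:
LF_Task 6 = 31; LS_Task 6 = 31−7 = 24
LF_Task 5 = LS_Task 6 = 24; LS_Task 5 = 24−4 = 20
LF_Task 4 = LS_Task 5 = 20; LS_Task 4 = 20−12 = 8
LF_Task 3 = LS_Task 6 = 24; LS_Task 3 = 24−10 = 14
LF_Task 2 = LS_Task 4 = 8; LS_Task 2 = 8−8 = 0
LF_Task 1 = LS_Task 3 = 14; LS_Task 1 = 14−2 = 12
Slack_Task 3 = LS_Task 3 − ES_Task 3 = 14 − 2 = 12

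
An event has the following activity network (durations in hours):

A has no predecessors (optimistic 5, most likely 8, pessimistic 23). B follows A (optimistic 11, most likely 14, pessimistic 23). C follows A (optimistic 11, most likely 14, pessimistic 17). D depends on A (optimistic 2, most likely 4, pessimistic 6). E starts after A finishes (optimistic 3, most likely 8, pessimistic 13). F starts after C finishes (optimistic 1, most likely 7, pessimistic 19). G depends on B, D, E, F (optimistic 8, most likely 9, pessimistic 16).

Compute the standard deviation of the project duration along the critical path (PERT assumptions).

4.56 hours

te_A = (5 + 4·8 + 23)/6 = 60/6 = 10; σ²_A = ((23−5)/6)² = 9.000
te_B = (11 + 4·14 + 23)/6 = 90/6 = 15; σ²_B = ((23−11)/6)² = 4.000
te_C = (11 + 4·14 + 17)/6 = 84/6 = 14; σ²_C = ((17−11)/6)² = 1.000
te_D = (2 + 4·4 + 6)/6 = 24/6 = 4; σ²_D = ((6−2)/6)² = 0.444
te_E = (3 + 4·8 + 13)/6 = 48/6 = 8; σ²_E = ((13−3)/6)² = 2.778
te_F = (1 + 4·7 + 19)/6 = 48/6 = 8; σ²_F = ((19−1)/6)² = 9.000
te_G = (8 + 4·9 + 16)/6 = 60/6 = 10; σ²_G = ((16−8)/6)² = 1.778

Forward pass:
ES_A = 0; EF_A = 10
ES_B = 10; EF_B = 10+15 = 25
ES_C = 10; EF_C = 10+14 = 24
ES_D = 10; EF_D = 10+4 = 14
ES_E = 10; EF_E = 10+8 = 18
ES_F = 24; EF_F = 24+8 = 32
ES_G = max(EF_B=25, EF_D=14, EF_E=18, EF_F=32) = 32; EF_G = 32+10 = 42
Expected project duration μ = 42 hours. Critical path: A → C → F → G.

Variance along critical path = 9.000 + 1.000 + 9.000 + 1.778 = 20.778
σ = √20.778 = 4.558 hours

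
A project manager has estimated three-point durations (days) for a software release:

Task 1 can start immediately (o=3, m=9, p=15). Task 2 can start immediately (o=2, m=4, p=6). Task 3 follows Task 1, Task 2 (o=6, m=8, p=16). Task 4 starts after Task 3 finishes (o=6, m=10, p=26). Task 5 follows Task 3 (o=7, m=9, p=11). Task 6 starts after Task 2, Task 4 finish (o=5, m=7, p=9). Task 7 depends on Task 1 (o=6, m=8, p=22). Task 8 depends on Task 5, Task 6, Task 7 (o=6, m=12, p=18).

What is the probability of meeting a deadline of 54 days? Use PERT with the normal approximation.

te_Task 1 = (3 + 4·9 + 15)/6 = 54/6 = 9; σ²_Task 1 = ((15−3)/6)² = 4.000
te_Task 2 = (2 + 4·4 + 6)/6 = 24/6 = 4; σ²_Task 2 = ((6−2)/6)² = 0.444
te_Task 3 = (6 + 4·8 + 16)/6 = 54/6 = 9; σ²_Task 3 = ((16−6)/6)² = 2.778
te_Task 4 = (6 + 4·10 + 26)/6 = 72/6 = 12; σ²_Task 4 = ((26−6)/6)² = 11.111
te_Task 5 = (7 + 4·9 + 11)/6 = 54/6 = 9; σ²_Task 5 = ((11−7)/6)² = 0.444
te_Task 6 = (5 + 4·7 + 9)/6 = 42/6 = 7; σ²_Task 6 = ((9−5)/6)² = 0.444
te_Task 7 = (6 + 4·8 + 22)/6 = 60/6 = 10; σ²_Task 7 = ((22−6)/6)² = 7.111
te_Task 8 = (6 + 4·12 + 18)/6 = 72/6 = 12; σ²_Task 8 = ((18−6)/6)² = 4.000

Forward pass:
ES_Task 1 = 0; EF_Task 1 = 9
ES_Task 2 = 0; EF_Task 2 = 4
ES_Task 3 = max(EF_Task 1=9, EF_Task 2=4) = 9; EF_Task 3 = 9+9 = 18
ES_Task 4 = 18; EF_Task 4 = 18+12 = 30
ES_Task 5 = 18; EF_Task 5 = 18+9 = 27
ES_Task 6 = max(EF_Task 2=4, EF_Task 4=30) = 30; EF_Task 6 = 30+7 = 37
ES_Task 7 = 9; EF_Task 7 = 9+10 = 19
ES_Task 8 = max(EF_Task 5=27, EF_Task 6=37, EF_Task 7=19) = 37; EF_Task 8 = 37+12 = 49
Expected project duration μ = 49 days. Critical path: Task 1 → Task 3 → Task 4 → Task 6 → Task 8.

Variance along critical path = 4.000 + 2.778 + 11.111 + 0.444 + 4.000 = 22.333; σ = √22.333 = 4.726 days.
Z = (54 − 49) / 4.726 = 1.058
P(T ≤ 54) = Φ(1.058) ≈ 0.855

0.855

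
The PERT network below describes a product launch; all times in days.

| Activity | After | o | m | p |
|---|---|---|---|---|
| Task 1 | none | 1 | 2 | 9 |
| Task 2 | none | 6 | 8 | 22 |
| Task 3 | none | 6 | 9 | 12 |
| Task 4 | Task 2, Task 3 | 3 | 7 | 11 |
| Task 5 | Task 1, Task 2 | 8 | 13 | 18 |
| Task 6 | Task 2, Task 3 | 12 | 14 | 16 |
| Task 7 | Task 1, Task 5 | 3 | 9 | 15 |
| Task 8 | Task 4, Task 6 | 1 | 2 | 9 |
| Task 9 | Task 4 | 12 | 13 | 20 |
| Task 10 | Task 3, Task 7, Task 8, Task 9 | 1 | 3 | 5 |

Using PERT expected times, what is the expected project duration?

te_Task 1 = (1 + 4·2 + 9)/6 = 18/6 = 3
te_Task 2 = (6 + 4·8 + 22)/6 = 60/6 = 10
te_Task 3 = (6 + 4·9 + 12)/6 = 54/6 = 9
te_Task 4 = (3 + 4·7 + 11)/6 = 42/6 = 7
te_Task 5 = (8 + 4·13 + 18)/6 = 78/6 = 13
te_Task 6 = (12 + 4·14 + 16)/6 = 84/6 = 14
te_Task 7 = (3 + 4·9 + 15)/6 = 54/6 = 9
te_Task 8 = (1 + 4·2 + 9)/6 = 18/6 = 3
te_Task 9 = (12 + 4·13 + 20)/6 = 84/6 = 14
te_Task 10 = (1 + 4·3 + 5)/6 = 18/6 = 3

Forward pass:
ES_Task 1 = 0; EF_Task 1 = 3
ES_Task 2 = 0; EF_Task 2 = 10
ES_Task 3 = 0; EF_Task 3 = 9
ES_Task 4 = max(EF_Task 2=10, EF_Task 3=9) = 10; EF_Task 4 = 10+7 = 17
ES_Task 5 = max(EF_Task 1=3, EF_Task 2=10) = 10; EF_Task 5 = 10+13 = 23
ES_Task 6 = max(EF_Task 2=10, EF_Task 3=9) = 10; EF_Task 6 = 10+14 = 24
ES_Task 7 = max(EF_Task 1=3, EF_Task 5=23) = 23; EF_Task 7 = 23+9 = 32
ES_Task 8 = max(EF_Task 4=17, EF_Task 6=24) = 24; EF_Task 8 = 24+3 = 27
ES_Task 9 = 17; EF_Task 9 = 17+14 = 31
ES_Task 10 = max(EF_Task 3=9, EF_Task 7=32, EF_Task 8=27, EF_Task 9=31) = 32; EF_Task 10 = 32+3 = 35
Expected project duration μ = 35 days. Critical path: Task 2 → Task 5 → Task 7 → Task 10.

35 days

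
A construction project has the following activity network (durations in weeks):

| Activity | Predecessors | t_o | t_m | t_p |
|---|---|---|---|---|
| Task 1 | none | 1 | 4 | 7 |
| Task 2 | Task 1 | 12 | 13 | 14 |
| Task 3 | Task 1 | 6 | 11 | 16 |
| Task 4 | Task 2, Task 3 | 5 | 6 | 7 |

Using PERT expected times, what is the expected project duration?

23 weeks

te_Task 1 = (1 + 4·4 + 7)/6 = 24/6 = 4
te_Task 2 = (12 + 4·13 + 14)/6 = 78/6 = 13
te_Task 3 = (6 + 4·11 + 16)/6 = 66/6 = 11
te_Task 4 = (5 + 4·6 + 7)/6 = 36/6 = 6

Forward pass:
ES_Task 1 = 0; EF_Task 1 = 4
ES_Task 2 = 4; EF_Task 2 = 4+13 = 17
ES_Task 3 = 4; EF_Task 3 = 4+11 = 15
ES_Task 4 = max(EF_Task 2=17, EF_Task 3=15) = 17; EF_Task 4 = 17+6 = 23
Expected project duration μ = 23 weeks. Critical path: Task 1 → Task 2 → Task 4.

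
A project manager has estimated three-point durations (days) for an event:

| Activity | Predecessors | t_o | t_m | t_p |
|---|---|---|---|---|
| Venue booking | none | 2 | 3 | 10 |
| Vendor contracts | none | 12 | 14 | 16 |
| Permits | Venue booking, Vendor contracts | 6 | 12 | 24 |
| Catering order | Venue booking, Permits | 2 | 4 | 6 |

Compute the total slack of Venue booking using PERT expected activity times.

te_Venue booking = (2 + 4·3 + 10)/6 = 24/6 = 4
te_Vendor contracts = (12 + 4·14 + 16)/6 = 84/6 = 14
te_Permits = (6 + 4·12 + 24)/6 = 78/6 = 13
te_Catering order = (2 + 4·4 + 6)/6 = 24/6 = 4

Forward pass:
ES_Venue booking = 0; EF_Venue booking = 4
ES_Vendor contracts = 0; EF_Vendor contracts = 14
ES_Permits = max(EF_Venue booking=4, EF_Vendor contracts=14) = 14; EF_Permits = 14+13 = 27
ES_Catering order = max(EF_Venue booking=4, EF_Permits=27) = 27; EF_Catering order = 27+4 = 31
Expected project duration μ = 31 days. Critical path: Vendor contracts → Permits → Catering order.

Backward pass:
LF_Catering order = 31; LS_Catering order = 31−4 = 27
LF_Permits = LS_Catering order = 27; LS_Permits = 27−13 = 14
LF_Vendor contracts = LS_Permits = 14; LS_Vendor contracts = 14−14 = 0
LF_Venue booking = min(LS_Permits=14, LS_Catering order=27) = 14; LS_Venue booking = 14−4 = 10
Slack_Venue booking = LS_Venue booking − ES_Venue booking = 10 − 0 = 10

10 days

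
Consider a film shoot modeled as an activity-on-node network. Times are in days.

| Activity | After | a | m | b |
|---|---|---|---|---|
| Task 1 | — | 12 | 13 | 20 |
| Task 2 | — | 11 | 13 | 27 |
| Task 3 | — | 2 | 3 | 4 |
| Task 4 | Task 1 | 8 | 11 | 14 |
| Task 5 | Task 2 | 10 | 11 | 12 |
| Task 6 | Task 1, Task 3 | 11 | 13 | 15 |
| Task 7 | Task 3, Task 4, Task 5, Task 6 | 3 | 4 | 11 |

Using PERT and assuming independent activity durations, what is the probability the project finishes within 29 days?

te_Task 1 = (12 + 4·13 + 20)/6 = 84/6 = 14; σ²_Task 1 = ((20−12)/6)² = 1.778
te_Task 2 = (11 + 4·13 + 27)/6 = 90/6 = 15; σ²_Task 2 = ((27−11)/6)² = 7.111
te_Task 3 = (2 + 4·3 + 4)/6 = 18/6 = 3; σ²_Task 3 = ((4−2)/6)² = 0.111
te_Task 4 = (8 + 4·11 + 14)/6 = 66/6 = 11; σ²_Task 4 = ((14−8)/6)² = 1.000
te_Task 5 = (10 + 4·11 + 12)/6 = 66/6 = 11; σ²_Task 5 = ((12−10)/6)² = 0.111
te_Task 6 = (11 + 4·13 + 15)/6 = 78/6 = 13; σ²_Task 6 = ((15−11)/6)² = 0.444
te_Task 7 = (3 + 4·4 + 11)/6 = 30/6 = 5; σ²_Task 7 = ((11−3)/6)² = 1.778

Forward pass:
ES_Task 1 = 0; EF_Task 1 = 14
ES_Task 2 = 0; EF_Task 2 = 15
ES_Task 3 = 0; EF_Task 3 = 3
ES_Task 4 = 14; EF_Task 4 = 14+11 = 25
ES_Task 5 = 15; EF_Task 5 = 15+11 = 26
ES_Task 6 = max(EF_Task 1=14, EF_Task 3=3) = 14; EF_Task 6 = 14+13 = 27
ES_Task 7 = max(EF_Task 3=3, EF_Task 4=25, EF_Task 5=26, EF_Task 6=27) = 27; EF_Task 7 = 27+5 = 32
Expected project duration μ = 32 days. Critical path: Task 1 → Task 6 → Task 7.

Variance along critical path = 1.778 + 0.444 + 1.778 = 4.000; σ = √4.000 = 2.000 days.
Z = (29 − 32) / 2.000 = -1.500
P(T ≤ 29) = Φ(-1.500) ≈ 0.067

0.067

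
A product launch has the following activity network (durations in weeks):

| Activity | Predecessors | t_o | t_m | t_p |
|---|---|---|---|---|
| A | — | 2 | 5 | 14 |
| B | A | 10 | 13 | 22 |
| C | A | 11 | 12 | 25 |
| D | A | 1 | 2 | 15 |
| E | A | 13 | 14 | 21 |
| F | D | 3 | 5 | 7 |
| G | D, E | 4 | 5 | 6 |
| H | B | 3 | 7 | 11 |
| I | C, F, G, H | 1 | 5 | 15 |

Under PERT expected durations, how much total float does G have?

te_A = (2 + 4·5 + 14)/6 = 36/6 = 6
te_B = (10 + 4·13 + 22)/6 = 84/6 = 14
te_C = (11 + 4·12 + 25)/6 = 84/6 = 14
te_D = (1 + 4·2 + 15)/6 = 24/6 = 4
te_E = (13 + 4·14 + 21)/6 = 90/6 = 15
te_F = (3 + 4·5 + 7)/6 = 30/6 = 5
te_G = (4 + 4·5 + 6)/6 = 30/6 = 5
te_H = (3 + 4·7 + 11)/6 = 42/6 = 7
te_I = (1 + 4·5 + 15)/6 = 36/6 = 6

Forward pass:
ES_A = 0; EF_A = 6
ES_B = 6; EF_B = 6+14 = 20
ES_C = 6; EF_C = 6+14 = 20
ES_D = 6; EF_D = 6+4 = 10
ES_E = 6; EF_E = 6+15 = 21
ES_F = 10; EF_F = 10+5 = 15
ES_G = max(EF_D=10, EF_E=21) = 21; EF_G = 21+5 = 26
ES_H = 20; EF_H = 20+7 = 27
ES_I = max(EF_C=20, EF_F=15, EF_G=26, EF_H=27) = 27; EF_I = 27+6 = 33
Expected project duration μ = 33 weeks. Critical path: A → B → H → I.

Backward pass:
LF_I = 33; LS_I = 33−6 = 27
LF_H = LS_I = 27; LS_H = 27−7 = 20
LF_G = LS_I = 27; LS_G = 27−5 = 22
LF_F = LS_I = 27; LS_F = 27−5 = 22
LF_E = LS_G = 22; LS_E = 22−15 = 7
LF_D = min(LS_F=22, LS_G=22) = 22; LS_D = 22−4 = 18
LF_C = LS_I = 27; LS_C = 27−14 = 13
LF_B = LS_H = 20; LS_B = 20−14 = 6
LF_A = min(LS_B=6, LS_C=13, LS_D=18, LS_E=7) = 6; LS_A = 6−6 = 0
Slack_G = LS_G − ES_G = 22 − 21 = 1

1 weeks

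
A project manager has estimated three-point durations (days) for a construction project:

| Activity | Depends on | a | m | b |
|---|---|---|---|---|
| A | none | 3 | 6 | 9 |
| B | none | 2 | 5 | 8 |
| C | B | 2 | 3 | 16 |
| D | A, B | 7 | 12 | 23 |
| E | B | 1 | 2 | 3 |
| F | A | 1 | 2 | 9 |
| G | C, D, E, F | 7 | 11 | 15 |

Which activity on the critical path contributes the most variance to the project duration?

D

te_A = (3 + 4·6 + 9)/6 = 36/6 = 6; σ²_A = ((9−3)/6)² = 1.000
te_B = (2 + 4·5 + 8)/6 = 30/6 = 5; σ²_B = ((8−2)/6)² = 1.000
te_C = (2 + 4·3 + 16)/6 = 30/6 = 5; σ²_C = ((16−2)/6)² = 5.444
te_D = (7 + 4·12 + 23)/6 = 78/6 = 13; σ²_D = ((23−7)/6)² = 7.111
te_E = (1 + 4·2 + 3)/6 = 12/6 = 2; σ²_E = ((3−1)/6)² = 0.111
te_F = (1 + 4·2 + 9)/6 = 18/6 = 3; σ²_F = ((9−1)/6)² = 1.778
te_G = (7 + 4·11 + 15)/6 = 66/6 = 11; σ²_G = ((15−7)/6)² = 1.778

Forward pass:
ES_A = 0; EF_A = 6
ES_B = 0; EF_B = 5
ES_C = 5; EF_C = 5+5 = 10
ES_D = max(EF_A=6, EF_B=5) = 6; EF_D = 6+13 = 19
ES_E = 5; EF_E = 5+2 = 7
ES_F = 6; EF_F = 6+3 = 9
ES_G = max(EF_C=10, EF_D=19, EF_E=7, EF_F=9) = 19; EF_G = 19+11 = 30
Expected project duration μ = 30 days. Critical path: A → D → G.

Variances on critical path: σ²_A=1.000, σ²_D=7.111, σ²_G=1.778.
Largest is σ²_D = 7.111.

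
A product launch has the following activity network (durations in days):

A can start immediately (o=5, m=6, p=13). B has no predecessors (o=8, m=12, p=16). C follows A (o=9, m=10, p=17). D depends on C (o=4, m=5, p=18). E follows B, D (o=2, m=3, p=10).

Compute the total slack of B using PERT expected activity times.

13 days

te_A = (5 + 4·6 + 13)/6 = 42/6 = 7
te_B = (8 + 4·12 + 16)/6 = 72/6 = 12
te_C = (9 + 4·10 + 17)/6 = 66/6 = 11
te_D = (4 + 4·5 + 18)/6 = 42/6 = 7
te_E = (2 + 4·3 + 10)/6 = 24/6 = 4

Forward pass:
ES_A = 0; EF_A = 7
ES_B = 0; EF_B = 12
ES_C = 7; EF_C = 7+11 = 18
ES_D = 18; EF_D = 18+7 = 25
ES_E = max(EF_B=12, EF_D=25) = 25; EF_E = 25+4 = 29
Expected project duration μ = 29 days. Critical path: A → C → D → E.

Backward pass:
LF_E = 29; LS_E = 29−4 = 25
LF_D = LS_E = 25; LS_D = 25−7 = 18
LF_C = LS_D = 18; LS_C = 18−11 = 7
LF_B = LS_E = 25; LS_B = 25−12 = 13
LF_A = LS_C = 7; LS_A = 7−7 = 0
Slack_B = LS_B − ES_B = 13 − 0 = 13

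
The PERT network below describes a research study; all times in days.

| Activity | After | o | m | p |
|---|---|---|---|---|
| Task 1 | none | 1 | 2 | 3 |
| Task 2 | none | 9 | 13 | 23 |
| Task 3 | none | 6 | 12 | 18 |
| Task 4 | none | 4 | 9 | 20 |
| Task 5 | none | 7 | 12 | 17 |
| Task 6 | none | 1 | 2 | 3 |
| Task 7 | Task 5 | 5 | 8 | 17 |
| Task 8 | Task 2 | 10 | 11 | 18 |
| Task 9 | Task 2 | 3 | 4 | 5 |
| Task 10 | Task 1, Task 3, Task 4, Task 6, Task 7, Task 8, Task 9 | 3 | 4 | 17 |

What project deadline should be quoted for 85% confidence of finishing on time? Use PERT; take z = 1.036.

te_Task 1 = (1 + 4·2 + 3)/6 = 12/6 = 2; σ²_Task 1 = ((3−1)/6)² = 0.111
te_Task 2 = (9 + 4·13 + 23)/6 = 84/6 = 14; σ²_Task 2 = ((23−9)/6)² = 5.444
te_Task 3 = (6 + 4·12 + 18)/6 = 72/6 = 12; σ²_Task 3 = ((18−6)/6)² = 4.000
te_Task 4 = (4 + 4·9 + 20)/6 = 60/6 = 10; σ²_Task 4 = ((20−4)/6)² = 7.111
te_Task 5 = (7 + 4·12 + 17)/6 = 72/6 = 12; σ²_Task 5 = ((17−7)/6)² = 2.778
te_Task 6 = (1 + 4·2 + 3)/6 = 12/6 = 2; σ²_Task 6 = ((3−1)/6)² = 0.111
te_Task 7 = (5 + 4·8 + 17)/6 = 54/6 = 9; σ²_Task 7 = ((17−5)/6)² = 4.000
te_Task 8 = (10 + 4·11 + 18)/6 = 72/6 = 12; σ²_Task 8 = ((18−10)/6)² = 1.778
te_Task 9 = (3 + 4·4 + 5)/6 = 24/6 = 4; σ²_Task 9 = ((5−3)/6)² = 0.111
te_Task 10 = (3 + 4·4 + 17)/6 = 36/6 = 6; σ²_Task 10 = ((17−3)/6)² = 5.444

Forward pass:
ES_Task 1 = 0; EF_Task 1 = 2
ES_Task 2 = 0; EF_Task 2 = 14
ES_Task 3 = 0; EF_Task 3 = 12
ES_Task 4 = 0; EF_Task 4 = 10
ES_Task 5 = 0; EF_Task 5 = 12
ES_Task 6 = 0; EF_Task 6 = 2
ES_Task 7 = 12; EF_Task 7 = 12+9 = 21
ES_Task 8 = 14; EF_Task 8 = 14+12 = 26
ES_Task 9 = 14; EF_Task 9 = 14+4 = 18
ES_Task 10 = max(EF_Task 1=2, EF_Task 3=12, EF_Task 4=10, EF_Task 6=2, EF_Task 7=21, EF_Task 8=26, EF_Task 9=18) = 26; EF_Task 10 = 26+6 = 32
Expected project duration μ = 32 days. Critical path: Task 2 → Task 8 → Task 10.

Variance along critical path = 5.444 + 1.778 + 5.444 = 12.667; σ = 3.559 days.
D = μ + z·σ = 32 + 1.036·3.559 = 35.7 days

35.7 days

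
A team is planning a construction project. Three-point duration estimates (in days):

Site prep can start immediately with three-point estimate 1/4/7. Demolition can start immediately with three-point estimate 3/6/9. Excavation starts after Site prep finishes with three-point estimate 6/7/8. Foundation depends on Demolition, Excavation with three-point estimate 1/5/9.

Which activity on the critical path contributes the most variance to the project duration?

te_Site prep = (1 + 4·4 + 7)/6 = 24/6 = 4; σ²_Site prep = ((7−1)/6)² = 1.000
te_Demolition = (3 + 4·6 + 9)/6 = 36/6 = 6; σ²_Demolition = ((9−3)/6)² = 1.000
te_Excavation = (6 + 4·7 + 8)/6 = 42/6 = 7; σ²_Excavation = ((8−6)/6)² = 0.111
te_Foundation = (1 + 4·5 + 9)/6 = 30/6 = 5; σ²_Foundation = ((9−1)/6)² = 1.778

Forward pass:
ES_Site prep = 0; EF_Site prep = 4
ES_Demolition = 0; EF_Demolition = 6
ES_Excavation = 4; EF_Excavation = 4+7 = 11
ES_Foundation = max(EF_Demolition=6, EF_Excavation=11) = 11; EF_Foundation = 11+5 = 16
Expected project duration μ = 16 days. Critical path: Site prep → Excavation → Foundation.

Variances on critical path: σ²_Site prep=1.000, σ²_Excavation=0.111, σ²_Foundation=1.778.
Largest is σ²_Foundation = 1.778.

Foundation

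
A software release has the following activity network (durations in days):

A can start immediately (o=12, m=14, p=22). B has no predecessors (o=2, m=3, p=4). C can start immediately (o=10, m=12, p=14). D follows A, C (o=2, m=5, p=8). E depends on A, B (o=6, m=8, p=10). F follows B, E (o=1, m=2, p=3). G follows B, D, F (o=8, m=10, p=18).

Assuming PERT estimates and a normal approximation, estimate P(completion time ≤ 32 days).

te_A = (12 + 4·14 + 22)/6 = 90/6 = 15; σ²_A = ((22−12)/6)² = 2.778
te_B = (2 + 4·3 + 4)/6 = 18/6 = 3; σ²_B = ((4−2)/6)² = 0.111
te_C = (10 + 4·12 + 14)/6 = 72/6 = 12; σ²_C = ((14−10)/6)² = 0.444
te_D = (2 + 4·5 + 8)/6 = 30/6 = 5; σ²_D = ((8−2)/6)² = 1.000
te_E = (6 + 4·8 + 10)/6 = 48/6 = 8; σ²_E = ((10−6)/6)² = 0.444
te_F = (1 + 4·2 + 3)/6 = 12/6 = 2; σ²_F = ((3−1)/6)² = 0.111
te_G = (8 + 4·10 + 18)/6 = 66/6 = 11; σ²_G = ((18−8)/6)² = 2.778

Forward pass:
ES_A = 0; EF_A = 15
ES_B = 0; EF_B = 3
ES_C = 0; EF_C = 12
ES_D = max(EF_A=15, EF_C=12) = 15; EF_D = 15+5 = 20
ES_E = max(EF_A=15, EF_B=3) = 15; EF_E = 15+8 = 23
ES_F = max(EF_B=3, EF_E=23) = 23; EF_F = 23+2 = 25
ES_G = max(EF_B=3, EF_D=20, EF_F=25) = 25; EF_G = 25+11 = 36
Expected project duration μ = 36 days. Critical path: A → E → F → G.

Variance along critical path = 2.778 + 0.444 + 0.111 + 2.778 = 6.111; σ = √6.111 = 2.472 days.
Z = (32 − 36) / 2.472 = -1.618
P(T ≤ 32) = Φ(-1.618) ≈ 0.053

0.053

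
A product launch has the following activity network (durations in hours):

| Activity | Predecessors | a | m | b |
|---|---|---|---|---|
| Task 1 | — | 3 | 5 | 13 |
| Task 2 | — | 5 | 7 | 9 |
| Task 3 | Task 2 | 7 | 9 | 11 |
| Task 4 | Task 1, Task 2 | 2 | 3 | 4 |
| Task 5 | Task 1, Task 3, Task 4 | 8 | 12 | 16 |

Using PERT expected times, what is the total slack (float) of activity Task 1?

7 hours

te_Task 1 = (3 + 4·5 + 13)/6 = 36/6 = 6
te_Task 2 = (5 + 4·7 + 9)/6 = 42/6 = 7
te_Task 3 = (7 + 4·9 + 11)/6 = 54/6 = 9
te_Task 4 = (2 + 4·3 + 4)/6 = 18/6 = 3
te_Task 5 = (8 + 4·12 + 16)/6 = 72/6 = 12

Forward pass:
ES_Task 1 = 0; EF_Task 1 = 6
ES_Task 2 = 0; EF_Task 2 = 7
ES_Task 3 = 7; EF_Task 3 = 7+9 = 16
ES_Task 4 = max(EF_Task 1=6, EF_Task 2=7) = 7; EF_Task 4 = 7+3 = 10
ES_Task 5 = max(EF_Task 1=6, EF_Task 3=16, EF_Task 4=10) = 16; EF_Task 5 = 16+12 = 28
Expected project duration μ = 28 hours. Critical path: Task 2 → Task 3 → Task 5.

Backward pass:
LF_Task 5 = 28; LS_Task 5 = 28−12 = 16
LF_Task 4 = LS_Task 5 = 16; LS_Task 4 = 16−3 = 13
LF_Task 3 = LS_Task 5 = 16; LS_Task 3 = 16−9 = 7
LF_Task 2 = min(LS_Task 3=7, LS_Task 4=13) = 7; LS_Task 2 = 7−7 = 0
LF_Task 1 = min(LS_Task 4=13, LS_Task 5=16) = 13; LS_Task 1 = 13−6 = 7
Slack_Task 1 = LS_Task 1 − ES_Task 1 = 7 − 0 = 7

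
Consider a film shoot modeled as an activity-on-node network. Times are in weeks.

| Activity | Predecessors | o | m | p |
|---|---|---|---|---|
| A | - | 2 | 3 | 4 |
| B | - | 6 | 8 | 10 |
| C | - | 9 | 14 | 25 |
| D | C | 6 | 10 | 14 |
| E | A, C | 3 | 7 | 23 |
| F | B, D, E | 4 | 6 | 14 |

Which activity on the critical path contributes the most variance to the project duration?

C

te_A = (2 + 4·3 + 4)/6 = 18/6 = 3; σ²_A = ((4−2)/6)² = 0.111
te_B = (6 + 4·8 + 10)/6 = 48/6 = 8; σ²_B = ((10−6)/6)² = 0.444
te_C = (9 + 4·14 + 25)/6 = 90/6 = 15; σ²_C = ((25−9)/6)² = 7.111
te_D = (6 + 4·10 + 14)/6 = 60/6 = 10; σ²_D = ((14−6)/6)² = 1.778
te_E = (3 + 4·7 + 23)/6 = 54/6 = 9; σ²_E = ((23−3)/6)² = 11.111
te_F = (4 + 4·6 + 14)/6 = 42/6 = 7; σ²_F = ((14−4)/6)² = 2.778

Forward pass:
ES_A = 0; EF_A = 3
ES_B = 0; EF_B = 8
ES_C = 0; EF_C = 15
ES_D = 15; EF_D = 15+10 = 25
ES_E = max(EF_A=3, EF_C=15) = 15; EF_E = 15+9 = 24
ES_F = max(EF_B=8, EF_D=25, EF_E=24) = 25; EF_F = 25+7 = 32
Expected project duration μ = 32 weeks. Critical path: C → D → F.

Variances on critical path: σ²_C=7.111, σ²_D=1.778, σ²_F=2.778.
Largest is σ²_C = 7.111.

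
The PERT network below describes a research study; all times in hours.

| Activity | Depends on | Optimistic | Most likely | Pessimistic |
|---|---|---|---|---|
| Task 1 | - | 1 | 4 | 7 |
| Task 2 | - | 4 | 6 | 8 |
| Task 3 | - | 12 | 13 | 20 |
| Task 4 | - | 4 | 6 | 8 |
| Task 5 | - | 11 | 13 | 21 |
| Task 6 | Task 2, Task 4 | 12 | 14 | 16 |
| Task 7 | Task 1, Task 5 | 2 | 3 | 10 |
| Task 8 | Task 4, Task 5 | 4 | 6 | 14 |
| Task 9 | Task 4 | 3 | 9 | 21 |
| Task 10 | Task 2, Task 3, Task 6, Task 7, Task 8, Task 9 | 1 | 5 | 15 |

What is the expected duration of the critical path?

te_Task 1 = (1 + 4·4 + 7)/6 = 24/6 = 4
te_Task 2 = (4 + 4·6 + 8)/6 = 36/6 = 6
te_Task 3 = (12 + 4·13 + 20)/6 = 84/6 = 14
te_Task 4 = (4 + 4·6 + 8)/6 = 36/6 = 6
te_Task 5 = (11 + 4·13 + 21)/6 = 84/6 = 14
te_Task 6 = (12 + 4·14 + 16)/6 = 84/6 = 14
te_Task 7 = (2 + 4·3 + 10)/6 = 24/6 = 4
te_Task 8 = (4 + 4·6 + 14)/6 = 42/6 = 7
te_Task 9 = (3 + 4·9 + 21)/6 = 60/6 = 10
te_Task 10 = (1 + 4·5 + 15)/6 = 36/6 = 6

Forward pass:
ES_Task 1 = 0; EF_Task 1 = 4
ES_Task 2 = 0; EF_Task 2 = 6
ES_Task 3 = 0; EF_Task 3 = 14
ES_Task 4 = 0; EF_Task 4 = 6
ES_Task 5 = 0; EF_Task 5 = 14
ES_Task 6 = max(EF_Task 2=6, EF_Task 4=6) = 6; EF_Task 6 = 6+14 = 20
ES_Task 7 = max(EF_Task 1=4, EF_Task 5=14) = 14; EF_Task 7 = 14+4 = 18
ES_Task 8 = max(EF_Task 4=6, EF_Task 5=14) = 14; EF_Task 8 = 14+7 = 21
ES_Task 9 = 6; EF_Task 9 = 6+10 = 16
ES_Task 10 = max(EF_Task 2=6, EF_Task 3=14, EF_Task 6=20, EF_Task 7=18, EF_Task 8=21, EF_Task 9=16) = 21; EF_Task 10 = 21+6 = 27
Expected project duration μ = 27 hours. Critical path: Task 5 → Task 8 → Task 10.

27 hours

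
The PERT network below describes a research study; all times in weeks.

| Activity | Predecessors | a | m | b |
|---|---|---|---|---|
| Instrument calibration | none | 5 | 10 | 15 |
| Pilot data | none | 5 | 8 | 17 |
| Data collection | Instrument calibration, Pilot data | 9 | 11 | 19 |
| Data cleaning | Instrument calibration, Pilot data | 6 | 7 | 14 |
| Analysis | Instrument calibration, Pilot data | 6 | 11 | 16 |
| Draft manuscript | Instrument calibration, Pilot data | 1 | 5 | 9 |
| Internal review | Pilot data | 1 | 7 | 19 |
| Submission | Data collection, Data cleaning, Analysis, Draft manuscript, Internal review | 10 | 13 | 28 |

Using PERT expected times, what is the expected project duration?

37 weeks

te_Instrument calibration = (5 + 4·10 + 15)/6 = 60/6 = 10
te_Pilot data = (5 + 4·8 + 17)/6 = 54/6 = 9
te_Data collection = (9 + 4·11 + 19)/6 = 72/6 = 12
te_Data cleaning = (6 + 4·7 + 14)/6 = 48/6 = 8
te_Analysis = (6 + 4·11 + 16)/6 = 66/6 = 11
te_Draft manuscript = (1 + 4·5 + 9)/6 = 30/6 = 5
te_Internal review = (1 + 4·7 + 19)/6 = 48/6 = 8
te_Submission = (10 + 4·13 + 28)/6 = 90/6 = 15

Forward pass:
ES_Instrument calibration = 0; EF_Instrument calibration = 10
ES_Pilot data = 0; EF_Pilot data = 9
ES_Data collection = max(EF_Instrument calibration=10, EF_Pilot data=9) = 10; EF_Data collection = 10+12 = 22
ES_Data cleaning = max(EF_Instrument calibration=10, EF_Pilot data=9) = 10; EF_Data cleaning = 10+8 = 18
ES_Analysis = max(EF_Instrument calibration=10, EF_Pilot data=9) = 10; EF_Analysis = 10+11 = 21
ES_Draft manuscript = max(EF_Instrument calibration=10, EF_Pilot data=9) = 10; EF_Draft manuscript = 10+5 = 15
ES_Internal review = 9; EF_Internal review = 9+8 = 17
ES_Submission = max(EF_Data collection=22, EF_Data cleaning=18, EF_Analysis=21, EF_Draft manuscript=15, EF_Internal review=17) = 22; EF_Submission = 22+15 = 37
Expected project duration μ = 37 weeks. Critical path: Instrument calibration → Data collection → Submission.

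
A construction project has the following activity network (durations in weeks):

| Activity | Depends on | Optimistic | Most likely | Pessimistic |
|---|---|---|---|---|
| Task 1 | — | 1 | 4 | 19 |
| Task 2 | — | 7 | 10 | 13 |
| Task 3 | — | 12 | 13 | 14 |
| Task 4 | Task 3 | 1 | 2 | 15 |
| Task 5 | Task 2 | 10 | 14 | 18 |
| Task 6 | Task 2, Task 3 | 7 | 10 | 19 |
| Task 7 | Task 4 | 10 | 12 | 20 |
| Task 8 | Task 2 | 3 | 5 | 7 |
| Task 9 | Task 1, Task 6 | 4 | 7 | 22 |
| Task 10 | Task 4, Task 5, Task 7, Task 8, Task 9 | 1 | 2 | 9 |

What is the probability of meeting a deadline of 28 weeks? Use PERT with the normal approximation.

te_Task 1 = (1 + 4·4 + 19)/6 = 36/6 = 6; σ²_Task 1 = ((19−1)/6)² = 9.000
te_Task 2 = (7 + 4·10 + 13)/6 = 60/6 = 10; σ²_Task 2 = ((13−7)/6)² = 1.000
te_Task 3 = (12 + 4·13 + 14)/6 = 78/6 = 13; σ²_Task 3 = ((14−12)/6)² = 0.111
te_Task 4 = (1 + 4·2 + 15)/6 = 24/6 = 4; σ²_Task 4 = ((15−1)/6)² = 5.444
te_Task 5 = (10 + 4·14 + 18)/6 = 84/6 = 14; σ²_Task 5 = ((18−10)/6)² = 1.778
te_Task 6 = (7 + 4·10 + 19)/6 = 66/6 = 11; σ²_Task 6 = ((19−7)/6)² = 4.000
te_Task 7 = (10 + 4·12 + 20)/6 = 78/6 = 13; σ²_Task 7 = ((20−10)/6)² = 2.778
te_Task 8 = (3 + 4·5 + 7)/6 = 30/6 = 5; σ²_Task 8 = ((7−3)/6)² = 0.444
te_Task 9 = (4 + 4·7 + 22)/6 = 54/6 = 9; σ²_Task 9 = ((22−4)/6)² = 9.000
te_Task 10 = (1 + 4·2 + 9)/6 = 18/6 = 3; σ²_Task 10 = ((9−1)/6)² = 1.778

Forward pass:
ES_Task 1 = 0; EF_Task 1 = 6
ES_Task 2 = 0; EF_Task 2 = 10
ES_Task 3 = 0; EF_Task 3 = 13
ES_Task 4 = 13; EF_Task 4 = 13+4 = 17
ES_Task 5 = 10; EF_Task 5 = 10+14 = 24
ES_Task 6 = max(EF_Task 2=10, EF_Task 3=13) = 13; EF_Task 6 = 13+11 = 24
ES_Task 7 = 17; EF_Task 7 = 17+13 = 30
ES_Task 8 = 10; EF_Task 8 = 10+5 = 15
ES_Task 9 = max(EF_Task 1=6, EF_Task 6=24) = 24; EF_Task 9 = 24+9 = 33
ES_Task 10 = max(EF_Task 4=17, EF_Task 5=24, EF_Task 7=30, EF_Task 8=15, EF_Task 9=33) = 33; EF_Task 10 = 33+3 = 36
Expected project duration μ = 36 weeks. Critical path: Task 3 → Task 6 → Task 9 → Task 10.

Variance along critical path = 0.111 + 4.000 + 9.000 + 1.778 = 14.889; σ = √14.889 = 3.859 weeks.
Z = (28 − 36) / 3.859 = -2.073
P(T ≤ 28) = Φ(-2.073) ≈ 0.019

0.019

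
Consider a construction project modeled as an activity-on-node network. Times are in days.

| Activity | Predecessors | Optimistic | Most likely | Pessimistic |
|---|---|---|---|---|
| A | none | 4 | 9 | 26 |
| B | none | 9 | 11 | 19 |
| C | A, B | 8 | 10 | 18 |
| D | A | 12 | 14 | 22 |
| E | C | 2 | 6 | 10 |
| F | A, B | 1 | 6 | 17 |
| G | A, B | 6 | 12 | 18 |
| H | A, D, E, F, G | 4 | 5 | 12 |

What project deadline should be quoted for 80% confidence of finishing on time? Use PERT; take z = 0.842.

37.5 days

te_A = (4 + 4·9 + 26)/6 = 66/6 = 11; σ²_A = ((26−4)/6)² = 13.444
te_B = (9 + 4·11 + 19)/6 = 72/6 = 12; σ²_B = ((19−9)/6)² = 2.778
te_C = (8 + 4·10 + 18)/6 = 66/6 = 11; σ²_C = ((18−8)/6)² = 2.778
te_D = (12 + 4·14 + 22)/6 = 90/6 = 15; σ²_D = ((22−12)/6)² = 2.778
te_E = (2 + 4·6 + 10)/6 = 36/6 = 6; σ²_E = ((10−2)/6)² = 1.778
te_F = (1 + 4·6 + 17)/6 = 42/6 = 7; σ²_F = ((17−1)/6)² = 7.111
te_G = (6 + 4·12 + 18)/6 = 72/6 = 12; σ²_G = ((18−6)/6)² = 4.000
te_H = (4 + 4·5 + 12)/6 = 36/6 = 6; σ²_H = ((12−4)/6)² = 1.778

Forward pass:
ES_A = 0; EF_A = 11
ES_B = 0; EF_B = 12
ES_C = max(EF_A=11, EF_B=12) = 12; EF_C = 12+11 = 23
ES_D = 11; EF_D = 11+15 = 26
ES_E = 23; EF_E = 23+6 = 29
ES_F = max(EF_A=11, EF_B=12) = 12; EF_F = 12+7 = 19
ES_G = max(EF_A=11, EF_B=12) = 12; EF_G = 12+12 = 24
ES_H = max(EF_A=11, EF_D=26, EF_E=29, EF_F=19, EF_G=24) = 29; EF_H = 29+6 = 35
Expected project duration μ = 35 days. Critical path: B → C → E → H.

Variance along critical path = 2.778 + 2.778 + 1.778 + 1.778 = 9.111; σ = 3.018 days.
D = μ + z·σ = 35 + 0.842·3.018 = 37.5 days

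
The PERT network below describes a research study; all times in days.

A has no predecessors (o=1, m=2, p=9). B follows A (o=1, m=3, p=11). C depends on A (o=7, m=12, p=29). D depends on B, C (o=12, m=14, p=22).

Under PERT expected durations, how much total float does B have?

10 days

te_A = (1 + 4·2 + 9)/6 = 18/6 = 3
te_B = (1 + 4·3 + 11)/6 = 24/6 = 4
te_C = (7 + 4·12 + 29)/6 = 84/6 = 14
te_D = (12 + 4·14 + 22)/6 = 90/6 = 15

Forward pass:
ES_A = 0; EF_A = 3
ES_B = 3; EF_B = 3+4 = 7
ES_C = 3; EF_C = 3+14 = 17
ES_D = max(EF_B=7, EF_C=17) = 17; EF_D = 17+15 = 32
Expected project duration μ = 32 days. Critical path: A → C → D.

Backward pass:
LF_D = 32; LS_D = 32−15 = 17
LF_C = LS_D = 17; LS_C = 17−14 = 3
LF_B = LS_D = 17; LS_B = 17−4 = 13
LF_A = min(LS_B=13, LS_C=3) = 3; LS_A = 3−3 = 0
Slack_B = LS_B − ES_B = 13 − 3 = 10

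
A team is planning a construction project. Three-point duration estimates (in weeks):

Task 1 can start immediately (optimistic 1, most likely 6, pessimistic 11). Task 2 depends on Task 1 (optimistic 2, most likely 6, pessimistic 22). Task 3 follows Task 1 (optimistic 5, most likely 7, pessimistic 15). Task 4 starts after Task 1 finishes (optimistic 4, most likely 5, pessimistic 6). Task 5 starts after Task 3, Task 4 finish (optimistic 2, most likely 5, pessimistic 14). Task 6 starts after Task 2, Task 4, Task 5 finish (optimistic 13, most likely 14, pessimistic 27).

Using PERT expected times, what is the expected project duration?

te_Task 1 = (1 + 4·6 + 11)/6 = 36/6 = 6
te_Task 2 = (2 + 4·6 + 22)/6 = 48/6 = 8
te_Task 3 = (5 + 4·7 + 15)/6 = 48/6 = 8
te_Task 4 = (4 + 4·5 + 6)/6 = 30/6 = 5
te_Task 5 = (2 + 4·5 + 14)/6 = 36/6 = 6
te_Task 6 = (13 + 4·14 + 27)/6 = 96/6 = 16

Forward pass:
ES_Task 1 = 0; EF_Task 1 = 6
ES_Task 2 = 6; EF_Task 2 = 6+8 = 14
ES_Task 3 = 6; EF_Task 3 = 6+8 = 14
ES_Task 4 = 6; EF_Task 4 = 6+5 = 11
ES_Task 5 = max(EF_Task 3=14, EF_Task 4=11) = 14; EF_Task 5 = 14+6 = 20
ES_Task 6 = max(EF_Task 2=14, EF_Task 4=11, EF_Task 5=20) = 20; EF_Task 6 = 20+16 = 36
Expected project duration μ = 36 weeks. Critical path: Task 1 → Task 3 → Task 5 → Task 6.

36 weeks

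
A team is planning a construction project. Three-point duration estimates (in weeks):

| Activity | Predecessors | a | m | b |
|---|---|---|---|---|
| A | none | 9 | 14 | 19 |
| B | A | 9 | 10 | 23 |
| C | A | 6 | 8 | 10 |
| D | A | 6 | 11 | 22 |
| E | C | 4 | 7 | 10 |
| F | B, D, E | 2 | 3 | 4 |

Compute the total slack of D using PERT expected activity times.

3 weeks

te_A = (9 + 4·14 + 19)/6 = 84/6 = 14
te_B = (9 + 4·10 + 23)/6 = 72/6 = 12
te_C = (6 + 4·8 + 10)/6 = 48/6 = 8
te_D = (6 + 4·11 + 22)/6 = 72/6 = 12
te_E = (4 + 4·7 + 10)/6 = 42/6 = 7
te_F = (2 + 4·3 + 4)/6 = 18/6 = 3

Forward pass:
ES_A = 0; EF_A = 14
ES_B = 14; EF_B = 14+12 = 26
ES_C = 14; EF_C = 14+8 = 22
ES_D = 14; EF_D = 14+12 = 26
ES_E = 22; EF_E = 22+7 = 29
ES_F = max(EF_B=26, EF_D=26, EF_E=29) = 29; EF_F = 29+3 = 32
Expected project duration μ = 32 weeks. Critical path: A → C → E → F.

Backward pass:
LF_F = 32; LS_F = 32−3 = 29
LF_E = LS_F = 29; LS_E = 29−7 = 22
LF_D = LS_F = 29; LS_D = 29−12 = 17
LF_C = LS_E = 22; LS_C = 22−8 = 14
LF_B = LS_F = 29; LS_B = 29−12 = 17
LF_A = min(LS_B=17, LS_C=14, LS_D=17) = 14; LS_A = 14−14 = 0
Slack_D = LS_D − ES_D = 17 − 14 = 3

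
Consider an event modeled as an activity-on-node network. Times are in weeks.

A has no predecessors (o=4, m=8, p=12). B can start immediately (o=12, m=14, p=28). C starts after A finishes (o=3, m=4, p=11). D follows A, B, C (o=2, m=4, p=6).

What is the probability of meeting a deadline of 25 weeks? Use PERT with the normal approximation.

0.966

te_A = (4 + 4·8 + 12)/6 = 48/6 = 8; σ²_A = ((12−4)/6)² = 1.778
te_B = (12 + 4·14 + 28)/6 = 96/6 = 16; σ²_B = ((28−12)/6)² = 7.111
te_C = (3 + 4·4 + 11)/6 = 30/6 = 5; σ²_C = ((11−3)/6)² = 1.778
te_D = (2 + 4·4 + 6)/6 = 24/6 = 4; σ²_D = ((6−2)/6)² = 0.444

Forward pass:
ES_A = 0; EF_A = 8
ES_B = 0; EF_B = 16
ES_C = 8; EF_C = 8+5 = 13
ES_D = max(EF_A=8, EF_B=16, EF_C=13) = 16; EF_D = 16+4 = 20
Expected project duration μ = 20 weeks. Critical path: B → D.

Variance along critical path = 7.111 + 0.444 = 7.556; σ = √7.556 = 2.749 weeks.
Z = (25 − 20) / 2.749 = 1.819
P(T ≤ 25) = Φ(1.819) ≈ 0.966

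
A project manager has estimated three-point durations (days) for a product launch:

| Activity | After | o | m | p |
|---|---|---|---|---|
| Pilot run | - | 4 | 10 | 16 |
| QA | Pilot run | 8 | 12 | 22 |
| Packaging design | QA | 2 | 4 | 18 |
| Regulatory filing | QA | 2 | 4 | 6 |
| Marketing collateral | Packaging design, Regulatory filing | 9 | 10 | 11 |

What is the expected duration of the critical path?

te_Pilot run = (4 + 4·10 + 16)/6 = 60/6 = 10
te_QA = (8 + 4·12 + 22)/6 = 78/6 = 13
te_Packaging design = (2 + 4·4 + 18)/6 = 36/6 = 6
te_Regulatory filing = (2 + 4·4 + 6)/6 = 24/6 = 4
te_Marketing collateral = (9 + 4·10 + 11)/6 = 60/6 = 10

Forward pass:
ES_Pilot run = 0; EF_Pilot run = 10
ES_QA = 10; EF_QA = 10+13 = 23
ES_Packaging design = 23; EF_Packaging design = 23+6 = 29
ES_Regulatory filing = 23; EF_Regulatory filing = 23+4 = 27
ES_Marketing collateral = max(EF_Packaging design=29, EF_Regulatory filing=27) = 29; EF_Marketing collateral = 29+10 = 39
Expected project duration μ = 39 days. Critical path: Pilot run → QA → Packaging design → Marketing collateral.

39 days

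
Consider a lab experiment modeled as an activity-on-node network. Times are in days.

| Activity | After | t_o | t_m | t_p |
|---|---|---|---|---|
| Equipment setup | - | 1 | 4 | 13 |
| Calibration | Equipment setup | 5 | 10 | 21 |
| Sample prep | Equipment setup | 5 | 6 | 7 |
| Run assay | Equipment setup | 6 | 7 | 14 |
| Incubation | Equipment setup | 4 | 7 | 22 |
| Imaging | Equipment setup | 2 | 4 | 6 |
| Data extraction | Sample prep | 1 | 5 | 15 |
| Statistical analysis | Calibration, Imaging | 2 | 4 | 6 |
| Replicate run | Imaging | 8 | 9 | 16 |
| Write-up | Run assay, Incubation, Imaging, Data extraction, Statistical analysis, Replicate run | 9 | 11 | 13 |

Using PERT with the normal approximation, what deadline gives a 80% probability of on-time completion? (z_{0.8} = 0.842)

33.9 days

te_Equipment setup = (1 + 4·4 + 13)/6 = 30/6 = 5; σ²_Equipment setup = ((13−1)/6)² = 4.000
te_Calibration = (5 + 4·10 + 21)/6 = 66/6 = 11; σ²_Calibration = ((21−5)/6)² = 7.111
te_Sample prep = (5 + 4·6 + 7)/6 = 36/6 = 6; σ²_Sample prep = ((7−5)/6)² = 0.111
te_Run assay = (6 + 4·7 + 14)/6 = 48/6 = 8; σ²_Run assay = ((14−6)/6)² = 1.778
te_Incubation = (4 + 4·7 + 22)/6 = 54/6 = 9; σ²_Incubation = ((22−4)/6)² = 9.000
te_Imaging = (2 + 4·4 + 6)/6 = 24/6 = 4; σ²_Imaging = ((6−2)/6)² = 0.444
te_Data extraction = (1 + 4·5 + 15)/6 = 36/6 = 6; σ²_Data extraction = ((15−1)/6)² = 5.444
te_Statistical analysis = (2 + 4·4 + 6)/6 = 24/6 = 4; σ²_Statistical analysis = ((6−2)/6)² = 0.444
te_Replicate run = (8 + 4·9 + 16)/6 = 60/6 = 10; σ²_Replicate run = ((16−8)/6)² = 1.778
te_Write-up = (9 + 4·11 + 13)/6 = 66/6 = 11; σ²_Write-up = ((13−9)/6)² = 0.444

Forward pass:
ES_Equipment setup = 0; EF_Equipment setup = 5
ES_Calibration = 5; EF_Calibration = 5+11 = 16
ES_Sample prep = 5; EF_Sample prep = 5+6 = 11
ES_Run assay = 5; EF_Run assay = 5+8 = 13
ES_Incubation = 5; EF_Incubation = 5+9 = 14
ES_Imaging = 5; EF_Imaging = 5+4 = 9
ES_Data extraction = 11; EF_Data extraction = 11+6 = 17
ES_Statistical analysis = max(EF_Calibration=16, EF_Imaging=9) = 16; EF_Statistical analysis = 16+4 = 20
ES_Replicate run = 9; EF_Replicate run = 9+10 = 19
ES_Write-up = max(EF_Run assay=13, EF_Incubation=14, EF_Imaging=9, EF_Data extraction=17, EF_Statistical analysis=20, EF_Replicate run=19) = 20; EF_Write-up = 20+11 = 31
Expected project duration μ = 31 days. Critical path: Equipment setup → Calibration → Statistical analysis → Write-up.

Variance along critical path = 4.000 + 7.111 + 0.444 + 0.444 = 12.000; σ = 3.464 days.
D = μ + z·σ = 31 + 0.842·3.464 = 33.9 days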